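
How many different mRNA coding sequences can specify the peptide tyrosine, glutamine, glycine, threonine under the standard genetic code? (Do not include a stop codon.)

Tyr: 2 codons.
Gln: 2 codons.
Gly: 4 codons.
Thr: 4 codons.
2 × 2 × 4 × 4 = 64.

64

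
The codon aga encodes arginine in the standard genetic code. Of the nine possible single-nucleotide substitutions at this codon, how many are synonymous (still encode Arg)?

Position 1: CGA → 1 synonymous.
Position 2: none → 0 synonymous.
Position 3: AGG → 1 synonymous.
Total: 1 + 0 + 1 = 2.

2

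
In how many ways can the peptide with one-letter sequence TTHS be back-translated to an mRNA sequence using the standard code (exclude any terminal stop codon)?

192

Thr: 4 codons.
Thr: 4 codons.
His: 2 codons.
Ser: 6 codons.
4 × 4 × 2 × 6 = 192.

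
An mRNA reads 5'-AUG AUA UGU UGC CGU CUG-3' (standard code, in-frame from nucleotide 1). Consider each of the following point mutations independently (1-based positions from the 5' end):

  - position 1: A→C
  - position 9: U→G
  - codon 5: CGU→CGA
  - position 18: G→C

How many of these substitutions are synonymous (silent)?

2

Codon 1: AUG (Met) → CUG (Leu) — missense.
Codon 3: UGU (Cys) → UGG (Trp) — missense.
Codon 5: CGU (Arg) → CGA (Arg) — synonymous.
Codon 6: CUG (Leu) → CUC (Leu) — synonymous.
Synonymous: 2 of 4.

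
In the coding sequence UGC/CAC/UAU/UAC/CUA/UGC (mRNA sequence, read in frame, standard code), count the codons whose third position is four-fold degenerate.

1

Codon 1 UGC (Cys): third position 2-fold.
Codon 2 CAC (His): third position 2-fold.
Codon 3 UAU (Tyr): third position 2-fold.
Codon 4 UAC (Tyr): third position 2-fold.
Codon 5 CUA (Leu): third position 4-fold.
Codon 6 UGC (Cys): third position 2-fold.
Four-fold degenerate third positions: 1.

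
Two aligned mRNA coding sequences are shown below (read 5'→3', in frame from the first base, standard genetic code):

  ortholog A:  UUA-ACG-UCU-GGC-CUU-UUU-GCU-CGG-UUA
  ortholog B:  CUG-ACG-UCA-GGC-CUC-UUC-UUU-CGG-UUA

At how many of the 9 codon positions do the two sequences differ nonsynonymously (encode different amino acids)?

1

Codon 1: UUA Leu / CUG Leu — synonymous.
Codon 2: ACG Thr / ACG Thr — identical.
Codon 3: UCU Ser / UCA Ser — synonymous.
Codon 4: GGC Gly / GGC Gly — identical.
Codon 5: CUU Leu / CUC Leu — synonymous.
Codon 6: UUU Phe / UUC Phe — synonymous.
Codon 7: GCU Ala / UUU Phe — nonsynonymous.
Codon 8: CGG Arg / CGG Arg — identical.
Codon 9: UUA Leu / UUA Leu — identical.
Nonsynonymous differences: 1.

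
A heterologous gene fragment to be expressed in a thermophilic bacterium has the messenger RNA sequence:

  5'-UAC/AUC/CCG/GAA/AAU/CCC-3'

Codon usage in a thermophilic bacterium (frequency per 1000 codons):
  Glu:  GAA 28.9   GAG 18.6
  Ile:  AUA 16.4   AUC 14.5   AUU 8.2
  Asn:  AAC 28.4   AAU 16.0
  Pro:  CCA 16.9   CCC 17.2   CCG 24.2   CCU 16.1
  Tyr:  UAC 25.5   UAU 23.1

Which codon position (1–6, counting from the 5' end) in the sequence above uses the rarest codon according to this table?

2

Codon 1 UAC (Tyr): 25.5 per 1000.
Codon 2 AUC (Ile): 14.5 per 1000.
Codon 3 CCG (Pro): 24.2 per 1000.
Codon 4 GAA (Glu): 28.9 per 1000.
Codon 5 AAU (Asn): 16.0 per 1000.
Codon 6 CCC (Pro): 17.2 per 1000.
Lowest frequency is 14.5 at codon 2.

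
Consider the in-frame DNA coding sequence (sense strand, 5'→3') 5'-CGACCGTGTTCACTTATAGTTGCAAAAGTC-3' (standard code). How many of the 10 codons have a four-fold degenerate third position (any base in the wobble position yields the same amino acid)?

Codon 1 CGA (Arg): third position 4-fold.
Codon 2 CCG (Pro): third position 4-fold.
Codon 3 TGT (Cys): third position 2-fold.
Codon 4 TCA (Ser): third position 4-fold.
Codon 5 CTT (Leu): third position 4-fold.
Codon 6 ATA (Ile): third position 3-fold.
Codon 7 GTT (Val): third position 4-fold.
Codon 8 GCA (Ala): third position 4-fold.
Codon 9 AAA (Lys): third position 2-fold.
Codon 10 GTC (Val): third position 4-fold.
Four-fold degenerate third positions: 7.

7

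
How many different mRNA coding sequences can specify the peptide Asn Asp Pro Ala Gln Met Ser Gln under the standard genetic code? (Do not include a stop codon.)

1536

Asn: 2 codons.
Asp: 2 codons.
Pro: 4 codons.
Ala: 4 codons.
Gln: 2 codons.
Met: 1 codon.
Ser: 6 codons.
Gln: 2 codons.
2 × 2 × 4 × 4 × 2 × 1 × 6 × 2 = 1536.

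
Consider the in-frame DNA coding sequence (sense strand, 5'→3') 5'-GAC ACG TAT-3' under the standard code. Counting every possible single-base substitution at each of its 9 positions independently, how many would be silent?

5

Codon 1 (GAC, Asp): 1 synonymous substitution.
Codon 2 (ACG, Thr): 3 synonymous substitutions.
Codon 3 (TAT, Tyr): 1 synonymous substitution.
Total: 1 + 3 + 1 = 5.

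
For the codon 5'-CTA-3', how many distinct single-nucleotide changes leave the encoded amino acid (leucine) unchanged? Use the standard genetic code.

Position 1: TTA → 1 synonymous.
Position 2: none → 0 synonymous.
Position 3: CTT, CTC, CTG → 3 synonymous.
Total: 1 + 0 + 3 = 4.

4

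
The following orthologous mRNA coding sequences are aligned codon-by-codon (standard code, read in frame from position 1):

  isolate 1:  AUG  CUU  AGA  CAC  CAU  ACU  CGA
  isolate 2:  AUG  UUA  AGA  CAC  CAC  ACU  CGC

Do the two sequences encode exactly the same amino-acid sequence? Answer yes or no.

Codon 1: AUG Met / AUG Met — identical.
Codon 2: CUU Leu / UUA Leu — synonymous.
Codon 3: AGA Arg / AGA Arg — identical.
Codon 4: CAC His / CAC His — identical.
Codon 5: CAU His / CAC His — synonymous.
Codon 6: ACU Thr / ACU Thr — identical.
Codon 7: CGA Arg / CGC Arg — synonymous.
Nonsynonymous differences: 0 → same protein.

yes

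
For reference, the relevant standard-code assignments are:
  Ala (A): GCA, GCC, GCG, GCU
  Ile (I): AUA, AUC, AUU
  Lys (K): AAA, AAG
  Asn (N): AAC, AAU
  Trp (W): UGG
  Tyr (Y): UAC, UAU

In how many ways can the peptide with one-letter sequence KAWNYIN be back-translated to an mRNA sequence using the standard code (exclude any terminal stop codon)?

192

Lys: 2 codons.
Ala: 4 codons.
Trp: 1 codon.
Asn: 2 codons.
Tyr: 2 codons.
Ile: 3 codons.
Asn: 2 codons.
2 × 4 × 1 × 2 × 2 × 3 × 2 = 192.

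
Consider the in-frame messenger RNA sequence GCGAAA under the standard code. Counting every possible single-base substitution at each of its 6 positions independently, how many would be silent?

4

Codon 1 (GCG, Ala): 3 synonymous substitutions.
Codon 2 (AAA, Lys): 1 synonymous substitution.
Total: 3 + 1 = 4.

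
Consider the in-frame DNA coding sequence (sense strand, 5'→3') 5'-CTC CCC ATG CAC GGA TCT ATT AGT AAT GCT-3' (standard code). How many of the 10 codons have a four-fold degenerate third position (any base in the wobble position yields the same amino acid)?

Codon 1 CTC (Leu): third position 4-fold.
Codon 2 CCC (Pro): third position 4-fold.
Codon 3 ATG (Met): third position 1-fold.
Codon 4 CAC (His): third position 2-fold.
Codon 5 GGA (Gly): third position 4-fold.
Codon 6 TCT (Ser): third position 4-fold.
Codon 7 ATT (Ile): third position 3-fold.
Codon 8 AGT (Ser): third position 2-fold.
Codon 9 AAT (Asn): third position 2-fold.
Codon 10 GCT (Ala): third position 4-fold.
Four-fold degenerate third positions: 5.

5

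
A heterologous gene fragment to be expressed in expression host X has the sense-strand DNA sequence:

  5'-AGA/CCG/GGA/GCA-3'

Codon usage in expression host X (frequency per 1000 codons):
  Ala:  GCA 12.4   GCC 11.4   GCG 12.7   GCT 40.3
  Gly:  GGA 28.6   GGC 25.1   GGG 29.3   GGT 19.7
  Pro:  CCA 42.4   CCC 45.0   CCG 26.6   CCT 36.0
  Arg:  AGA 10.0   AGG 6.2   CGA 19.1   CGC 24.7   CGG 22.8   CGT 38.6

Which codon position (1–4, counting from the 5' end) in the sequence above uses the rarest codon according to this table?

Codon 1 AGA (Arg): 10.0 per 1000.
Codon 2 CCG (Pro): 26.6 per 1000.
Codon 3 GGA (Gly): 28.6 per 1000.
Codon 4 GCA (Ala): 12.4 per 1000.
Lowest frequency is 10.0 at codon 1.

1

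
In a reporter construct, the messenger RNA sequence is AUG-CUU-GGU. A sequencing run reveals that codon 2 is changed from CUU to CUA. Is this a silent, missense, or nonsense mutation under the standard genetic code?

silent

Position 6 falls in codon 2: CUU → Leu.
After the substitution the codon is CUA → Leu.
Both encode Leu, so the change is synonymous.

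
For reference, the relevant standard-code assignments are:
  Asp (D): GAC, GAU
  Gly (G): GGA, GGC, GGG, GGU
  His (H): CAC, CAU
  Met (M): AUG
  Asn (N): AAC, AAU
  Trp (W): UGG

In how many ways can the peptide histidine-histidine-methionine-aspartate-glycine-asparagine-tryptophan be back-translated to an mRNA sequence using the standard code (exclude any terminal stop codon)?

His: 2 codons.
His: 2 codons.
Met: 1 codon.
Asp: 2 codons.
Gly: 4 codons.
Asn: 2 codons.
Trp: 1 codon.
2 × 2 × 1 × 2 × 4 × 2 × 1 = 64.

64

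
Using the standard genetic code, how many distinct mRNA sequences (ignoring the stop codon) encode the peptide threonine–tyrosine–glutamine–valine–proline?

Thr: 4 codons.
Tyr: 2 codons.
Gln: 2 codons.
Val: 4 codons.
Pro: 4 codons.
4 × 2 × 2 × 4 × 4 = 256.

256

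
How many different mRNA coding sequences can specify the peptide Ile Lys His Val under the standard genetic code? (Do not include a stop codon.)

Ile: 3 codons.
Lys: 2 codons.
His: 2 codons.
Val: 4 codons.
3 × 2 × 2 × 4 = 48.

48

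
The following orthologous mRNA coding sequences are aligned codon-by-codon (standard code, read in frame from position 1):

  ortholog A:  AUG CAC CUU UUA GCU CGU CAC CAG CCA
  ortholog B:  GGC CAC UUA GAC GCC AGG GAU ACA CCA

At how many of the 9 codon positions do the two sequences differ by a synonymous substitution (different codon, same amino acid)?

Codon 1: AUG Met / GGC Gly — nonsynonymous.
Codon 2: CAC His / CAC His — identical.
Codon 3: CUU Leu / UUA Leu — synonymous.
Codon 4: UUA Leu / GAC Asp — nonsynonymous.
Codon 5: GCU Ala / GCC Ala — synonymous.
Codon 6: CGU Arg / AGG Arg — synonymous.
Codon 7: CAC His / GAU Asp — nonsynonymous.
Codon 8: CAG Gln / ACA Thr — nonsynonymous.
Codon 9: CCA Pro / CCA Pro — identical.
Synonymous differences: 3.

3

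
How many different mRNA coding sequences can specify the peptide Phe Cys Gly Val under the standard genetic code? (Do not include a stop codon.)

64

Phe: 2 codons.
Cys: 2 codons.
Gly: 4 codons.
Val: 4 codons.
2 × 2 × 4 × 4 = 64.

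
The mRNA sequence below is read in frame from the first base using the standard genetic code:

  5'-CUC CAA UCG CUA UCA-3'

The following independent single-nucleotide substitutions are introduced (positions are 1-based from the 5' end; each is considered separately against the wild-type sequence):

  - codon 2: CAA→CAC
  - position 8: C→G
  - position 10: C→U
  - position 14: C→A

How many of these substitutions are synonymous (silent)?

Codon 2: CAA (Gln) → CAC (His) — missense.
Codon 3: UCG (Ser) → UGG (Trp) — missense.
Codon 4: CUA (Leu) → UUA (Leu) — synonymous.
Codon 5: UCA (Ser) → UAA (Stop) — nonsense.
Synonymous: 1 of 4.

1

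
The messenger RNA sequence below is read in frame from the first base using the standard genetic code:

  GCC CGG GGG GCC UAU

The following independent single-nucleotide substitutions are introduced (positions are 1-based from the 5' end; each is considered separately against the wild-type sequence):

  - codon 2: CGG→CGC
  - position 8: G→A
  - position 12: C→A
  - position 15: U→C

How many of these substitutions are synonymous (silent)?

3

Codon 2: CGG (Arg) → CGC (Arg) — synonymous.
Codon 3: GGG (Gly) → GAG (Glu) — missense.
Codon 4: GCC (Ala) → GCA (Ala) — synonymous.
Codon 5: UAU (Tyr) → UAC (Tyr) — synonymous.
Synonymous: 3 of 4.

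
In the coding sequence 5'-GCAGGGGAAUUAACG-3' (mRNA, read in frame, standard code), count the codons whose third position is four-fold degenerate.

Codon 1 GCA (Ala): third position 4-fold.
Codon 2 GGG (Gly): third position 4-fold.
Codon 3 GAA (Glu): third position 2-fold.
Codon 4 UUA (Leu): third position 2-fold.
Codon 5 ACG (Thr): third position 4-fold.
Four-fold degenerate third positions: 3.

3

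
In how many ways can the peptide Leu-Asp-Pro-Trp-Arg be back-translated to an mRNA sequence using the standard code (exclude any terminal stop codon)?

288

Leu: 6 codons.
Asp: 2 codons.
Pro: 4 codons.
Trp: 1 codon.
Arg: 6 codons.
6 × 2 × 4 × 1 × 6 = 288.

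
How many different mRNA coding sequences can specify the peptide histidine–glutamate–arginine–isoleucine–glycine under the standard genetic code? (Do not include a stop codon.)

288

His: 2 codons.
Glu: 2 codons.
Arg: 6 codons.
Ile: 3 codons.
Gly: 4 codons.
2 × 2 × 6 × 3 × 4 = 288.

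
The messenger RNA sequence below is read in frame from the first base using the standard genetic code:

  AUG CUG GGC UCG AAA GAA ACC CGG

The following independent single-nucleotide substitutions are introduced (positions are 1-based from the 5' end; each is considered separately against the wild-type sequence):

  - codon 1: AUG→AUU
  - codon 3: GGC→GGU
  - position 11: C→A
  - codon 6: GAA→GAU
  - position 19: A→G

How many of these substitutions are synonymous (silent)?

Codon 1: AUG (Met) → AUU (Ile) — missense.
Codon 3: GGC (Gly) → GGU (Gly) — synonymous.
Codon 4: UCG (Ser) → UAG (Stop) — nonsense.
Codon 6: GAA (Glu) → GAU (Asp) — missense.
Codon 7: ACC (Thr) → GCC (Ala) — missense.
Synonymous: 1 of 5.

1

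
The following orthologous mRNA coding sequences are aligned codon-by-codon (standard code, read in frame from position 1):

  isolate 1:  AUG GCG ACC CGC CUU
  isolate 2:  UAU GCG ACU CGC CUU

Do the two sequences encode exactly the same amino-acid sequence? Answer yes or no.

no

Codon 1: AUG Met / UAU Tyr — nonsynonymous.
Codon 2: GCG Ala / GCG Ala — identical.
Codon 3: ACC Thr / ACU Thr — synonymous.
Codon 4: CGC Arg / CGC Arg — identical.
Codon 5: CUU Leu / CUU Leu — identical.
Nonsynonymous differences: 1 → different protein.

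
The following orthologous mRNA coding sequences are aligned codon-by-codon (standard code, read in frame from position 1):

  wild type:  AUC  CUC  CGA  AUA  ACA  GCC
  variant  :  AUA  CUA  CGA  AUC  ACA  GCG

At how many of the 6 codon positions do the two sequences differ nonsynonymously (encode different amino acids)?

0

Codon 1: AUC Ile / AUA Ile — synonymous.
Codon 2: CUC Leu / CUA Leu — synonymous.
Codon 3: CGA Arg / CGA Arg — identical.
Codon 4: AUA Ile / AUC Ile — synonymous.
Codon 5: ACA Thr / ACA Thr — identical.
Codon 6: GCC Ala / GCG Ala — synonymous.
Nonsynonymous differences: 0.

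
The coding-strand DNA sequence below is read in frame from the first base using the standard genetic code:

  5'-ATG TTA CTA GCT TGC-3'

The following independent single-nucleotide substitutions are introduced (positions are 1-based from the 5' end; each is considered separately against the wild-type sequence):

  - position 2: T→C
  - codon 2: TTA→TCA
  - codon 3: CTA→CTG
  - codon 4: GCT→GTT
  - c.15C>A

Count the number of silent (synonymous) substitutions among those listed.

1

Codon 1: ATG (Met) → ACG (Thr) — missense.
Codon 2: TTA (Leu) → TCA (Ser) — missense.
Codon 3: CTA (Leu) → CTG (Leu) — synonymous.
Codon 4: GCT (Ala) → GTT (Val) — missense.
Codon 5: TGC (Cys) → TGA (Stop) — nonsense.
Synonymous: 1 of 5.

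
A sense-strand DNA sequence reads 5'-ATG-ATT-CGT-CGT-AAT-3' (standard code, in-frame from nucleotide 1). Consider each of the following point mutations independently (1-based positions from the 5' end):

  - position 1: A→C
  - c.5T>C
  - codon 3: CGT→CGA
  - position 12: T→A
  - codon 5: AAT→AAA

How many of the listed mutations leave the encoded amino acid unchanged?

2

Codon 1: ATG (Met) → CTG (Leu) — missense.
Codon 2: ATT (Ile) → ACT (Thr) — missense.
Codon 3: CGT (Arg) → CGA (Arg) — synonymous.
Codon 4: CGT (Arg) → CGA (Arg) — synonymous.
Codon 5: AAT (Asn) → AAA (Lys) — missense.
Synonymous: 2 of 5.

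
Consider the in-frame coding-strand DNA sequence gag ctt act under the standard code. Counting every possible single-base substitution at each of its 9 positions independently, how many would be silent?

7

Codon 1 (GAG, Glu): 1 synonymous substitution.
Codon 2 (CTT, Leu): 3 synonymous substitutions.
Codon 3 (ACT, Thr): 3 synonymous substitutions.
Total: 1 + 3 + 3 = 7.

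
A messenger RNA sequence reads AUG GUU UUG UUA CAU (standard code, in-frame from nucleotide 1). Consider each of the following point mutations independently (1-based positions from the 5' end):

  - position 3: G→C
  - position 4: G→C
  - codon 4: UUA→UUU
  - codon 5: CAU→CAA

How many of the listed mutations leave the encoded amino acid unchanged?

0

Codon 1: AUG (Met) → AUC (Ile) — missense.
Codon 2: GUU (Val) → CUU (Leu) — missense.
Codon 4: UUA (Leu) → UUU (Phe) — missense.
Codon 5: CAU (His) → CAA (Gln) — missense.
Synonymous: 0 of 4.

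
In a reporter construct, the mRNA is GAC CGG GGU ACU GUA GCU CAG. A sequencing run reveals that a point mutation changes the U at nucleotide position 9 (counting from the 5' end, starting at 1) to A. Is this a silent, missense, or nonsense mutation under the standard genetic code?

silent

Position 9 falls in codon 3: GGU → Gly.
After the substitution the codon is GGA → Gly.
Both encode Gly, so the change is synonymous.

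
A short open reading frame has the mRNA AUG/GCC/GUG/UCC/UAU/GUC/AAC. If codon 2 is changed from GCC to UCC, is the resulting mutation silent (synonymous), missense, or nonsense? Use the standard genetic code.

missense

Position 4 falls in codon 2: GCC → Ala.
After the substitution the codon is UCC → Ser.
Ala ≠ Ser, so this is a missense mutation.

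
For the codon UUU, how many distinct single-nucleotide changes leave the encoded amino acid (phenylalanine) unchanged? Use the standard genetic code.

Position 1: none → 0 synonymous.
Position 2: none → 0 synonymous.
Position 3: UUC → 1 synonymous.
Total: 0 + 0 + 1 = 1.

1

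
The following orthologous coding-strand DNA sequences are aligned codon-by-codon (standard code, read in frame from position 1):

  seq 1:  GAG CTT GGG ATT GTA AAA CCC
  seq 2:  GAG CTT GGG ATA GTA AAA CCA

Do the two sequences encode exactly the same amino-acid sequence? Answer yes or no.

yes

Codon 1: GAG Glu / GAG Glu — identical.
Codon 2: CTT Leu / CTT Leu — identical.
Codon 3: GGG Gly / GGG Gly — identical.
Codon 4: ATT Ile / ATA Ile — synonymous.
Codon 5: GTA Val / GTA Val — identical.
Codon 6: AAA Lys / AAA Lys — identical.
Codon 7: CCC Pro / CCA Pro — synonymous.
Nonsynonymous differences: 0 → same protein.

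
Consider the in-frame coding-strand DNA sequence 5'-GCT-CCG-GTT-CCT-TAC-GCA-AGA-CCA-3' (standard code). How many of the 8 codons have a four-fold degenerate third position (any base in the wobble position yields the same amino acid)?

Codon 1 GCT (Ala): third position 4-fold.
Codon 2 CCG (Pro): third position 4-fold.
Codon 3 GTT (Val): third position 4-fold.
Codon 4 CCT (Pro): third position 4-fold.
Codon 5 TAC (Tyr): third position 2-fold.
Codon 6 GCA (Ala): third position 4-fold.
Codon 7 AGA (Arg): third position 2-fold.
Codon 8 CCA (Pro): third position 4-fold.
Four-fold degenerate third positions: 6.

6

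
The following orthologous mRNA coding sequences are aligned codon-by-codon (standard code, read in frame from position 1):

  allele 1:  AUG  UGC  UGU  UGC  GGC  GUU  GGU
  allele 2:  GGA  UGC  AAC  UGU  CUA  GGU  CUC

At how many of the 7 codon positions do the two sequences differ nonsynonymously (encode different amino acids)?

Codon 1: AUG Met / GGA Gly — nonsynonymous.
Codon 2: UGC Cys / UGC Cys — identical.
Codon 3: UGU Cys / AAC Asn — nonsynonymous.
Codon 4: UGC Cys / UGU Cys — synonymous.
Codon 5: GGC Gly / CUA Leu — nonsynonymous.
Codon 6: GUU Val / GGU Gly — nonsynonymous.
Codon 7: GGU Gly / CUC Leu — nonsynonymous.
Nonsynonymous differences: 5.

5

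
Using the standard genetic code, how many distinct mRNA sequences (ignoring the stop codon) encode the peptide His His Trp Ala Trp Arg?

His: 2 codons.
His: 2 codons.
Trp: 1 codon.
Ala: 4 codons.
Trp: 1 codon.
Arg: 6 codons.
2 × 2 × 1 × 4 × 1 × 6 = 96.

96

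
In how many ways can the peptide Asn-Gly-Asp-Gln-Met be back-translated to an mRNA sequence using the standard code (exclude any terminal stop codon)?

Asn: 2 codons.
Gly: 4 codons.
Asp: 2 codons.
Gln: 2 codons.
Met: 1 codon.
2 × 4 × 2 × 2 × 1 = 32.

32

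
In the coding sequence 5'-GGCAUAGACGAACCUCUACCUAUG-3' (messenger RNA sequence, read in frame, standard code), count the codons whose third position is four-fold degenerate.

Codon 1 GGC (Gly): third position 4-fold.
Codon 2 AUA (Ile): third position 3-fold.
Codon 3 GAC (Asp): third position 2-fold.
Codon 4 GAA (Glu): third position 2-fold.
Codon 5 CCU (Pro): third position 4-fold.
Codon 6 CUA (Leu): third position 4-fold.
Codon 7 CCU (Pro): third position 4-fold.
Codon 8 AUG (Met): third position 1-fold.
Four-fold degenerate third positions: 4.

4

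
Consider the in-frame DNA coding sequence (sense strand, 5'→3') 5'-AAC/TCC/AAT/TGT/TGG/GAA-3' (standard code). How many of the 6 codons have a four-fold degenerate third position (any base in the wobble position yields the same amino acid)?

1

Codon 1 AAC (Asn): third position 2-fold.
Codon 2 TCC (Ser): third position 4-fold.
Codon 3 AAT (Asn): third position 2-fold.
Codon 4 TGT (Cys): third position 2-fold.
Codon 5 TGG (Trp): third position 1-fold.
Codon 6 GAA (Glu): third position 2-fold.
Four-fold degenerate third positions: 1.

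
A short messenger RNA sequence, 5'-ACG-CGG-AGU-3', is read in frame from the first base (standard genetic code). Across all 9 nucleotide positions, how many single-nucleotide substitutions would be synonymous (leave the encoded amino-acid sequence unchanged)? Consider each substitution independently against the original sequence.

8

Codon 1 (ACG, Thr): 3 synonymous substitutions.
Codon 2 (CGG, Arg): 4 synonymous substitutions.
Codon 3 (AGU, Ser): 1 synonymous substitution.
Total: 3 + 4 + 1 = 8.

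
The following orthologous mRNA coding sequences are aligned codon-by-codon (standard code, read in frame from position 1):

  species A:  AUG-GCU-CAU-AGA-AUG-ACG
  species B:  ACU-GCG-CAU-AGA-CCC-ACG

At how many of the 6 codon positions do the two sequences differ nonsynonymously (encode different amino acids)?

Codon 1: AUG Met / ACU Thr — nonsynonymous.
Codon 2: GCU Ala / GCG Ala — synonymous.
Codon 3: CAU His / CAU His — identical.
Codon 4: AGA Arg / AGA Arg — identical.
Codon 5: AUG Met / CCC Pro — nonsynonymous.
Codon 6: ACG Thr / ACG Thr — identical.
Nonsynonymous differences: 2.

2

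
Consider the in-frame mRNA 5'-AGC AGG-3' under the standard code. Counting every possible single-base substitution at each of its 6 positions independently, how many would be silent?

Codon 1 (AGC, Ser): 1 synonymous substitution.
Codon 2 (AGG, Arg): 2 synonymous substitutions.
Total: 1 + 2 = 3.

3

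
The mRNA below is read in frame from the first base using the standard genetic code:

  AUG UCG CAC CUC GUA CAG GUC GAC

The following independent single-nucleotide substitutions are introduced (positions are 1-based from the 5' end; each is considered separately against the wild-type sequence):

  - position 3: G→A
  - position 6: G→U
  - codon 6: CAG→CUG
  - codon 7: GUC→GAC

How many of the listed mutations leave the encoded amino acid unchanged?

1

Codon 1: AUG (Met) → AUA (Ile) — missense.
Codon 2: UCG (Ser) → UCU (Ser) — synonymous.
Codon 6: CAG (Gln) → CUG (Leu) — missense.
Codon 7: GUC (Val) → GAC (Asp) — missense.
Synonymous: 1 of 4.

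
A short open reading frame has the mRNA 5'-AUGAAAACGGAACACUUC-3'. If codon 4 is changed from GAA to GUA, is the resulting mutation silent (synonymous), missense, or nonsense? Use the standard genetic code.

missense

Position 11 falls in codon 4: GAA → Glu.
After the substitution the codon is GUA → Val.
Glu ≠ Val, so this is a missense mutation.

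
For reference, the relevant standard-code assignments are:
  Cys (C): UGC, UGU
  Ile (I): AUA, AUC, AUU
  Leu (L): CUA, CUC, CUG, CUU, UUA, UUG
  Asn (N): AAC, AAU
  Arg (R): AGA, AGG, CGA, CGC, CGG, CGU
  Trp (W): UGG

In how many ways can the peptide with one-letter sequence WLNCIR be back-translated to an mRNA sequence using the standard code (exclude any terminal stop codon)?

432

Trp: 1 codon.
Leu: 6 codons.
Asn: 2 codons.
Cys: 2 codons.
Ile: 3 codons.
Arg: 6 codons.
1 × 6 × 2 × 2 × 3 × 6 = 432.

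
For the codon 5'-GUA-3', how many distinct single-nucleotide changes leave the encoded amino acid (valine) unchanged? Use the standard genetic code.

3

Position 1: none → 0 synonymous.
Position 2: none → 0 synonymous.
Position 3: GUU, GUC, GUG → 3 synonymous.
Total: 0 + 0 + 3 = 3.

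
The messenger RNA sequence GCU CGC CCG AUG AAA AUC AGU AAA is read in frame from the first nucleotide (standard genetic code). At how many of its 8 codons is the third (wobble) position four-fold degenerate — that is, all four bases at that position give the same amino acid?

Codon 1 GCU (Ala): third position 4-fold.
Codon 2 CGC (Arg): third position 4-fold.
Codon 3 CCG (Pro): third position 4-fold.
Codon 4 AUG (Met): third position 1-fold.
Codon 5 AAA (Lys): third position 2-fold.
Codon 6 AUC (Ile): third position 3-fold.
Codon 7 AGU (Ser): third position 2-fold.
Codon 8 AAA (Lys): third position 2-fold.
Four-fold degenerate third positions: 3.

3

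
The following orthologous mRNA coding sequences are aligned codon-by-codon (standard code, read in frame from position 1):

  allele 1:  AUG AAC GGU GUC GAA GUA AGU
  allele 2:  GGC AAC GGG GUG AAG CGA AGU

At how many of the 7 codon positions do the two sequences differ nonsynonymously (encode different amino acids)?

3

Codon 1: AUG Met / GGC Gly — nonsynonymous.
Codon 2: AAC Asn / AAC Asn — identical.
Codon 3: GGU Gly / GGG Gly — synonymous.
Codon 4: GUC Val / GUG Val — synonymous.
Codon 5: GAA Glu / AAG Lys — nonsynonymous.
Codon 6: GUA Val / CGA Arg — nonsynonymous.
Codon 7: AGU Ser / AGU Ser — identical.
Nonsynonymous differences: 3.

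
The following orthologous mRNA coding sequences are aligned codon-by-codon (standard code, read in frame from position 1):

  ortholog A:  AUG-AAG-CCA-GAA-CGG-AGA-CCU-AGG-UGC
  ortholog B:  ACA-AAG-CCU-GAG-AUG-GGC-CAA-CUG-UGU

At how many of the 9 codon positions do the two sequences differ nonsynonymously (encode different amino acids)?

Codon 1: AUG Met / ACA Thr — nonsynonymous.
Codon 2: AAG Lys / AAG Lys — identical.
Codon 3: CCA Pro / CCU Pro — synonymous.
Codon 4: GAA Glu / GAG Glu — synonymous.
Codon 5: CGG Arg / AUG Met — nonsynonymous.
Codon 6: AGA Arg / GGC Gly — nonsynonymous.
Codon 7: CCU Pro / CAA Gln — nonsynonymous.
Codon 8: AGG Arg / CUG Leu — nonsynonymous.
Codon 9: UGC Cys / UGU Cys — synonymous.
Nonsynonymous differences: 5.

5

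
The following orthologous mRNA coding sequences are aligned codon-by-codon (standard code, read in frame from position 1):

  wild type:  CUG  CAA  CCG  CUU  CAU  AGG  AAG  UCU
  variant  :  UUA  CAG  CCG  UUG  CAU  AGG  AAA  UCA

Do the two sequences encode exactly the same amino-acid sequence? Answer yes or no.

Codon 1: CUG Leu / UUA Leu — synonymous.
Codon 2: CAA Gln / CAG Gln — synonymous.
Codon 3: CCG Pro / CCG Pro — identical.
Codon 4: CUU Leu / UUG Leu — synonymous.
Codon 5: CAU His / CAU His — identical.
Codon 6: AGG Arg / AGG Arg — identical.
Codon 7: AAG Lys / AAA Lys — synonymous.
Codon 8: UCU Ser / UCA Ser — synonymous.
Nonsynonymous differences: 0 → same protein.

yes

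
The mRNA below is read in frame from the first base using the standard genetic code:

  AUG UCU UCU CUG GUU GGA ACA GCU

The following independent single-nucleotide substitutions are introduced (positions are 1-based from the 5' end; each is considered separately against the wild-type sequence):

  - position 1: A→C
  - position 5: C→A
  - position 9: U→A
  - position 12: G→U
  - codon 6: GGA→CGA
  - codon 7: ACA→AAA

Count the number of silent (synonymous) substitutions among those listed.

Codon 1: AUG (Met) → CUG (Leu) — missense.
Codon 2: UCU (Ser) → UAU (Tyr) — missense.
Codon 3: UCU (Ser) → UCA (Ser) — synonymous.
Codon 4: CUG (Leu) → CUU (Leu) — synonymous.
Codon 6: GGA (Gly) → CGA (Arg) — missense.
Codon 7: ACA (Thr) → AAA (Lys) — missense.
Synonymous: 2 of 6.

2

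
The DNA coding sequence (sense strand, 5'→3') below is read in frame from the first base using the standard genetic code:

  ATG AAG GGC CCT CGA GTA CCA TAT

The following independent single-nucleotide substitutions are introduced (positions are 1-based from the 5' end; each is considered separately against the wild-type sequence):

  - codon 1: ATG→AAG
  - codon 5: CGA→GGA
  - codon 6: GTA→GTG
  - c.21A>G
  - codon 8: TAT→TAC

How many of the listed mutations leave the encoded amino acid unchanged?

3

Codon 1: ATG (Met) → AAG (Lys) — missense.
Codon 5: CGA (Arg) → GGA (Gly) — missense.
Codon 6: GTA (Val) → GTG (Val) — synonymous.
Codon 7: CCA (Pro) → CCG (Pro) — synonymous.
Codon 8: TAT (Tyr) → TAC (Tyr) — synonymous.
Synonymous: 3 of 5.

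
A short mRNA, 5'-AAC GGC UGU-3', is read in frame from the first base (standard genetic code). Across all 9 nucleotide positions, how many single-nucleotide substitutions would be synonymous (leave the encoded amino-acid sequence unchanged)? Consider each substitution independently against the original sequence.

Codon 1 (AAC, Asn): 1 synonymous substitution.
Codon 2 (GGC, Gly): 3 synonymous substitutions.
Codon 3 (UGU, Cys): 1 synonymous substitution.
Total: 1 + 3 + 1 = 5.

5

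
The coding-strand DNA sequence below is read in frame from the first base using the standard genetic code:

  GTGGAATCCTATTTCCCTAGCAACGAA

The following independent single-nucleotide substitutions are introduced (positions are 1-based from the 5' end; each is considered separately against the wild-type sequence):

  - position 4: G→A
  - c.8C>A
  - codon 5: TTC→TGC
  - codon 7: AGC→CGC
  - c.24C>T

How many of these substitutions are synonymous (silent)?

Codon 2: GAA (Glu) → AAA (Lys) — missense.
Codon 3: TCC (Ser) → TAC (Tyr) — missense.
Codon 5: TTC (Phe) → TGC (Cys) — missense.
Codon 7: AGC (Ser) → CGC (Arg) — missense.
Codon 8: AAC (Asn) → AAT (Asn) — synonymous.
Synonymous: 1 of 5.

1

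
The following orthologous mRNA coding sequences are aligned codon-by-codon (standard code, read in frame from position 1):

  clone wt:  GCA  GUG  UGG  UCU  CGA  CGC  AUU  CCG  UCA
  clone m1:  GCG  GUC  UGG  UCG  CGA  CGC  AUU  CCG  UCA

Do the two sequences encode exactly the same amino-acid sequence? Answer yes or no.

yes

Codon 1: GCA Ala / GCG Ala — synonymous.
Codon 2: GUG Val / GUC Val — synonymous.
Codon 3: UGG Trp / UGG Trp — identical.
Codon 4: UCU Ser / UCG Ser — synonymous.
Codon 5: CGA Arg / CGA Arg — identical.
Codon 6: CGC Arg / CGC Arg — identical.
Codon 7: AUU Ile / AUU Ile — identical.
Codon 8: CCG Pro / CCG Pro — identical.
Codon 9: UCA Ser / UCA Ser — identical.
Nonsynonymous differences: 0 → same protein.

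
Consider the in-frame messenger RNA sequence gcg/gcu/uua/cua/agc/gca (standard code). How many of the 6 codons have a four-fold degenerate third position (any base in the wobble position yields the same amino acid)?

Codon 1 GCG (Ala): third position 4-fold.
Codon 2 GCU (Ala): third position 4-fold.
Codon 3 UUA (Leu): third position 2-fold.
Codon 4 CUA (Leu): third position 4-fold.
Codon 5 AGC (Ser): third position 2-fold.
Codon 6 GCA (Ala): third position 4-fold.
Four-fold degenerate third positions: 4.

4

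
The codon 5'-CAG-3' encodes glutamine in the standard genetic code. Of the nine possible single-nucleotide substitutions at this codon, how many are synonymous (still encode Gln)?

Position 1: none → 0 synonymous.
Position 2: none → 0 synonymous.
Position 3: CAA → 1 synonymous.
Total: 0 + 0 + 1 = 1.

1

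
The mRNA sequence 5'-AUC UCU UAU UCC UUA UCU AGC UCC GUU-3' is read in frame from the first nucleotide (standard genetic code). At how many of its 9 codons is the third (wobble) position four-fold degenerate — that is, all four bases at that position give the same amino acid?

Codon 1 AUC (Ile): third position 3-fold.
Codon 2 UCU (Ser): third position 4-fold.
Codon 3 UAU (Tyr): third position 2-fold.
Codon 4 UCC (Ser): third position 4-fold.
Codon 5 UUA (Leu): third position 2-fold.
Codon 6 UCU (Ser): third position 4-fold.
Codon 7 AGC (Ser): third position 2-fold.
Codon 8 UCC (Ser): third position 4-fold.
Codon 9 GUU (Val): third position 4-fold.
Four-fold degenerate third positions: 5.

5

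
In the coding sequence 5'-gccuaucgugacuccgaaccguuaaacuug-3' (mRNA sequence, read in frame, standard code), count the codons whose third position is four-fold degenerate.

Codon 1 GCC (Ala): third position 4-fold.
Codon 2 UAU (Tyr): third position 2-fold.
Codon 3 CGU (Arg): third position 4-fold.
Codon 4 GAC (Asp): third position 2-fold.
Codon 5 UCC (Ser): third position 4-fold.
Codon 6 GAA (Glu): third position 2-fold.
Codon 7 CCG (Pro): third position 4-fold.
Codon 8 UUA (Leu): third position 2-fold.
Codon 9 AAC (Asn): third position 2-fold.
Codon 10 UUG (Leu): third position 2-fold.
Four-fold degenerate third positions: 4.

4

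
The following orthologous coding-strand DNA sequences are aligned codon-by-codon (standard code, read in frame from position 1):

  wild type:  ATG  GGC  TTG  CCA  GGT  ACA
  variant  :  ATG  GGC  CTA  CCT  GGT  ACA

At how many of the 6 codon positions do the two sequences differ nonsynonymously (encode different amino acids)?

0

Codon 1: ATG Met / ATG Met — identical.
Codon 2: GGC Gly / GGC Gly — identical.
Codon 3: TTG Leu / CTA Leu — synonymous.
Codon 4: CCA Pro / CCT Pro — synonymous.
Codon 5: GGT Gly / GGT Gly — identical.
Codon 6: ACA Thr / ACA Thr — identical.
Nonsynonymous differences: 0.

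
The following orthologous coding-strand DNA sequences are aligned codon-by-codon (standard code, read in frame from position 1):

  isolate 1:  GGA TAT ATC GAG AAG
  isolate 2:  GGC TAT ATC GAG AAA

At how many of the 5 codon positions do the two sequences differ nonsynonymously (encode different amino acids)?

Codon 1: GGA Gly / GGC Gly — synonymous.
Codon 2: TAT Tyr / TAT Tyr — identical.
Codon 3: ATC Ile / ATC Ile — identical.
Codon 4: GAG Glu / GAG Glu — identical.
Codon 5: AAG Lys / AAA Lys — synonymous.
Nonsynonymous differences: 0.

0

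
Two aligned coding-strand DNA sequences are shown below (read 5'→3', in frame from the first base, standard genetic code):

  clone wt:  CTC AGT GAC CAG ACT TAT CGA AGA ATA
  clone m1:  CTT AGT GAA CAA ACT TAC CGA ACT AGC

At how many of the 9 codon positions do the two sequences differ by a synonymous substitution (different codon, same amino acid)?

3

Codon 1: CTC Leu / CTT Leu — synonymous.
Codon 2: AGT Ser / AGT Ser — identical.
Codon 3: GAC Asp / GAA Glu — nonsynonymous.
Codon 4: CAG Gln / CAA Gln — synonymous.
Codon 5: ACT Thr / ACT Thr — identical.
Codon 6: TAT Tyr / TAC Tyr — synonymous.
Codon 7: CGA Arg / CGA Arg — identical.
Codon 8: AGA Arg / ACT Thr — nonsynonymous.
Codon 9: ATA Ile / AGC Ser — nonsynonymous.
Synonymous differences: 3.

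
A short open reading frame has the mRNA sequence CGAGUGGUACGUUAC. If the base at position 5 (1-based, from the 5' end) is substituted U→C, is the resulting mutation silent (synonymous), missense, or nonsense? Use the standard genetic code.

missense

Position 5 falls in codon 2: GUG → Val.
After the substitution the codon is GCG → Ala.
Val ≠ Ala, so this is a missense mutation.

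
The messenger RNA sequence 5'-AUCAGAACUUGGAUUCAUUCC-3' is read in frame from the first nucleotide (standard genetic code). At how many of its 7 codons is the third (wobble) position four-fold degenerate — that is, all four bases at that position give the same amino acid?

2

Codon 1 AUC (Ile): third position 3-fold.
Codon 2 AGA (Arg): third position 2-fold.
Codon 3 ACU (Thr): third position 4-fold.
Codon 4 UGG (Trp): third position 1-fold.
Codon 5 AUU (Ile): third position 3-fold.
Codon 6 CAU (His): third position 2-fold.
Codon 7 UCC (Ser): third position 4-fold.
Four-fold degenerate third positions: 2.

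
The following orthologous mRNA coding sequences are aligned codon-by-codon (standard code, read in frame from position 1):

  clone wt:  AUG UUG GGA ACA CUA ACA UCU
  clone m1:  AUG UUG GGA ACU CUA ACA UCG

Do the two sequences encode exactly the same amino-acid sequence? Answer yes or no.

Codon 1: AUG Met / AUG Met — identical.
Codon 2: UUG Leu / UUG Leu — identical.
Codon 3: GGA Gly / GGA Gly — identical.
Codon 4: ACA Thr / ACU Thr — synonymous.
Codon 5: CUA Leu / CUA Leu — identical.
Codon 6: ACA Thr / ACA Thr — identical.
Codon 7: UCU Ser / UCG Ser — synonymous.
Nonsynonymous differences: 0 → same protein.

yes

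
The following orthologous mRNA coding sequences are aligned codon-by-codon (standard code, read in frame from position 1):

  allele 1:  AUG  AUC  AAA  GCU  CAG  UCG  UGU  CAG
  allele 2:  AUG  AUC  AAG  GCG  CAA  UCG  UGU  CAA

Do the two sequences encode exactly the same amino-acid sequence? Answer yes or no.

Codon 1: AUG Met / AUG Met — identical.
Codon 2: AUC Ile / AUC Ile — identical.
Codon 3: AAA Lys / AAG Lys — synonymous.
Codon 4: GCU Ala / GCG Ala — synonymous.
Codon 5: CAG Gln / CAA Gln — synonymous.
Codon 6: UCG Ser / UCG Ser — identical.
Codon 7: UGU Cys / UGU Cys — identical.
Codon 8: CAG Gln / CAA Gln — synonymous.
Nonsynonymous differences: 0 → same protein.

yes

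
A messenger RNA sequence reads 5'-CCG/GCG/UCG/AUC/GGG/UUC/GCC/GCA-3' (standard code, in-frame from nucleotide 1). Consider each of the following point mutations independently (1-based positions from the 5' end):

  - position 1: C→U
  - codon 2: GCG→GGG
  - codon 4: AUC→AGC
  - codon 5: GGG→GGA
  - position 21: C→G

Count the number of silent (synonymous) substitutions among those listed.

2

Codon 1: CCG (Pro) → UCG (Ser) — missense.
Codon 2: GCG (Ala) → GGG (Gly) — missense.
Codon 4: AUC (Ile) → AGC (Ser) — missense.
Codon 5: GGG (Gly) → GGA (Gly) — synonymous.
Codon 7: GCC (Ala) → GCG (Ala) — synonymous.
Synonymous: 2 of 5.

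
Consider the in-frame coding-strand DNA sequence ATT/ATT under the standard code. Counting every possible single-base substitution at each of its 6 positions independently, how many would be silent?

Codon 1 (ATT, Ile): 2 synonymous substitutions.
Codon 2 (ATT, Ile): 2 synonymous substitutions.
Total: 2 + 2 = 4.

4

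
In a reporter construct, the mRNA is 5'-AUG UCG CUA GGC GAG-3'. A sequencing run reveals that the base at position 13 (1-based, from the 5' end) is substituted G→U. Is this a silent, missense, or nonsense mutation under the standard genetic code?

nonsense

Position 13 falls in codon 5: GAG → Glu.
After the substitution the codon is UAG → Stop.
The new codon is a stop codon, so this is a nonsense mutation.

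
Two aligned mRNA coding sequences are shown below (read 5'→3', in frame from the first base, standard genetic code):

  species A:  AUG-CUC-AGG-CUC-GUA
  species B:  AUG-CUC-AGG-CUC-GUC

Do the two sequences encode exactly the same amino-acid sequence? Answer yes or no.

Codon 1: AUG Met / AUG Met — identical.
Codon 2: CUC Leu / CUC Leu — identical.
Codon 3: AGG Arg / AGG Arg — identical.
Codon 4: CUC Leu / CUC Leu — identical.
Codon 5: GUA Val / GUC Val — synonymous.
Nonsynonymous differences: 0 → same protein.

yes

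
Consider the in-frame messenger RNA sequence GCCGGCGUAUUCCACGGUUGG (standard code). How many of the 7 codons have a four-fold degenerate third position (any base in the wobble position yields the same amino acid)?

Codon 1 GCC (Ala): third position 4-fold.
Codon 2 GGC (Gly): third position 4-fold.
Codon 3 GUA (Val): third position 4-fold.
Codon 4 UUC (Phe): third position 2-fold.
Codon 5 CAC (His): third position 2-fold.
Codon 6 GGU (Gly): third position 4-fold.
Codon 7 UGG (Trp): third position 1-fold.
Four-fold degenerate third positions: 4.

4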